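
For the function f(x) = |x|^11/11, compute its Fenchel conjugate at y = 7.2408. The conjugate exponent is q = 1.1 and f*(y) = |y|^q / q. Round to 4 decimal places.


The conjugate exponent q satisfies 1/p + 1/q = 1.
p = 11, so q = 11/(11 - 1) = 1.1
|y|^q = 7.2408^1.1 = 8.826
f*(7.2408) = 8.826 / 1.1 = 8.0237


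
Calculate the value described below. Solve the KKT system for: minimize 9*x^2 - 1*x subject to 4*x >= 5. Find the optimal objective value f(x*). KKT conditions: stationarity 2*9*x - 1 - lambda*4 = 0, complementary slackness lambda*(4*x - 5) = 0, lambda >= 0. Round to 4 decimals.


Step 1: Try lambda = 0 (constraint inactive).
x_unc = 1/(2*9) = 0.0556
Check: 4*0.0556 = 0.2224 < 5 -- violated!
Step 2: Constraint must be active: 4*x = 5
x* = 5/4 = 1.25
lambda = (2*9*1.25 - 1)/4 = 5.375
Step 3: Compute optimal value.
f(x*) = 9*1.25^2 - 1*1.25 = 12.8125


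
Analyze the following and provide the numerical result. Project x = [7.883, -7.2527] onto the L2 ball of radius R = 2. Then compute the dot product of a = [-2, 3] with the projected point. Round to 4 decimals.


Step 1: Compute ||x|| (intermediates to 6 decimals).
||x|| = sqrt(7.883^2 + (-7.2527)^2) = 10.711832
Step 2: Project.
Since ||x|| > R, scale = R/||x|| = 2/10.711832 = 0.186709, proj(x) = scale * x
proj(x) = [1.471827, -1.354144]
Step 3: Dot product.
a^T * proj(x) = -2*1.471827 + 3*(-1.354144) = -7.0061


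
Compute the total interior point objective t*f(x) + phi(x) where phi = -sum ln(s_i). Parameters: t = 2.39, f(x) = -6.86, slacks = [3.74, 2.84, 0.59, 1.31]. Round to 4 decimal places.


Step 1: Compute log-barrier.
ln values: [1.3191, 1.0438, -0.5276, 0.27]
phi = -(1.3191 + 1.0438 - 0.5276 + 0.27) = -2.1053
Step 2: Compute augmented objective.
t*f(x) = 2.39*-6.86 = -16.3954
Total = -16.3954 - 2.1053 = -18.5007


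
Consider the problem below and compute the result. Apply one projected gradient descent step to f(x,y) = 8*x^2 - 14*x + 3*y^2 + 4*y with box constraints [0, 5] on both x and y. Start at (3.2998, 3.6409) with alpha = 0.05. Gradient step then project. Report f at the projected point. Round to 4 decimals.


Step 1: Compute gradient at (3.2998, 3.6409).
grad_x = 2*8*3.2998 - 14 = 38.7968
grad_y = 2*3*3.6409 + 4 = 25.8454
Step 2: Gradient step.
x_raw = 3.2998 - 0.05*38.7968 = 1.36
y_raw = 3.6409 - 0.05*25.8454 = 2.3486
Step 3: Project onto [0, 5].
x_proj = clip(1.36) = 1.36
y_proj = clip(2.3486) = 2.3486
Step 4: Evaluate f.
f(1.36, 2.3486) = 21.6992


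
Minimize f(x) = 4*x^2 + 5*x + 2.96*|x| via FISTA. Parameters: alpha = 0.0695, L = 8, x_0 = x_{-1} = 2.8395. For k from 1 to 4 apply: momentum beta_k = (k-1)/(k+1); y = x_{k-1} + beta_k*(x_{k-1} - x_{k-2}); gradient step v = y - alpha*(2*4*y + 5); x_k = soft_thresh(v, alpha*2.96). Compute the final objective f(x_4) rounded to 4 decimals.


FISTA on f(x) = 4*x^2 + 5*x + 2.96*|x|
L = 8, alpha = 0.0695
Iteration 1: beta = 0.0, y = 2.8395 + 0.0*(2.8395 - 2.8395) = 2.8395
  grad(y) = 27.716, v = y - alpha*grad = 0.9132
  prox(v) = soft_thresh(0.9132, 0.2057) = 0.7075
Iteration 2: beta = 0.3333, y = 0.7075 + 0.3333*(0.7075 - 2.8395) = -0.0031
  grad(y) = 4.9749, v = y - alpha*grad = -0.3489
  prox(v) = soft_thresh(-0.3489, 0.2057) = -0.1432
Iteration 3: beta = 0.5, y = -0.1432 + 0.5*(-0.1432 - 0.7075) = -0.5685
  grad(y) = 0.4518, v = y - alpha*grad = -0.5999
  prox(v) = soft_thresh(-0.5999, 0.2057) = -0.3942
Iteration 4: beta = 0.6, y = -0.3942 + 0.6*(-0.3942 + 0.1432) = -0.5448
  grad(y) = 0.6414, v = y - alpha*grad = -0.5894
  prox(v) = soft_thresh(-0.5894, 0.2057) = -0.3837
f(x_4) = 4*(-0.3837)^2 + 5*(-0.3837) + 2.96*|-0.3837| = -0.1939


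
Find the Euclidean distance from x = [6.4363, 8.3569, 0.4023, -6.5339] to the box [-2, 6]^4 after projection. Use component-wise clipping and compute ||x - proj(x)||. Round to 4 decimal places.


Project each component onto [-2, 6].
clip(6.4363) = 6.0, clip(8.3569) = 6.0, clip(0.4023) = 0.4023, clip(-6.5339) = -2.0
Projection = [6.0, 6.0, 0.4023, -2.0]
Squared diffs: [0.1904, 5.555, 0.0, 20.5562]
Distance = sqrt(26.3016) = 5.1285


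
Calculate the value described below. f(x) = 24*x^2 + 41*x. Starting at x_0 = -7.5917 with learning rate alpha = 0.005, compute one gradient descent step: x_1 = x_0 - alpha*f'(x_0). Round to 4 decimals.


We compute the gradient at x_0 and apply the update.
f'(x) = 48*x + 41
f'(-7.5917) = 48*-7.5917 + 41 = -323.4016
x_1 = -7.5917 - 0.005*-323.4016 = -5.9747


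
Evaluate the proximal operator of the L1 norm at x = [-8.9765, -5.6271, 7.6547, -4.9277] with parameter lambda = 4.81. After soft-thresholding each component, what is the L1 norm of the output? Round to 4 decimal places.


Soft-thresholding with lambda = 4.81:
prox(-8.9765) = sign(-8.9765)*max(|-8.9765| - 4.81, 0) = -4.1665
prox(-5.6271) = sign(-5.6271)*max(|-5.6271| - 4.81, 0) = -0.8171
prox(7.6547) = sign(7.6547)*max(|7.6547| - 4.81, 0) = 2.8447
prox(-4.9277) = sign(-4.9277)*max(|-4.9277| - 4.81, 0) = -0.1177
prox(x) = [-4.1665, -0.8171, 2.8447, -0.1177]
||prox(x)||_1 = 4.1665 + 0.8171 + 2.8447 + 0.1177 = 7.946


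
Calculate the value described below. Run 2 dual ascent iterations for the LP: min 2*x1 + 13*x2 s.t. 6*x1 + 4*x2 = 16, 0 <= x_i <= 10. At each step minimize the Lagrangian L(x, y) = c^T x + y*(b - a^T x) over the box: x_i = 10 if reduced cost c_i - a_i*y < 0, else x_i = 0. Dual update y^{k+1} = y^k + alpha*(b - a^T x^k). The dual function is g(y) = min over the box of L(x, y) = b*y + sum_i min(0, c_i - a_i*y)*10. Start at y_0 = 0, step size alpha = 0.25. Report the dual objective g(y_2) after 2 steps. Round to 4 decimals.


Dual ascent for LP: min 2*x1 + 13*x2, 6*x1 + 4*x2 = 16, 0 <= x_i <= 10
Step 1: y^k = 0.0, reduced costs: (2.0, 13.0)
  x^k = (0.0, 0.0), subgradient = b - a^T x = 16.0
  y^{k+1} = 0.0 + 0.25*16.0 = 4.0
Step 2: y^k = 4.0, reduced costs: (-22.0, -3.0)
  x^k = (10.0, 10.0), subgradient = b - a^T x = -84.0
  y^{k+1} = 4.0 + 0.25*-84.0 = -17.0
Dual objective at y_2 = -17.0: reduced costs (104.0, 81.0), box minimizer x = (0.0, 0.0)
g(y_2) = b*y + (c1 - a1*y)*x1 + (c2 - a2*y)*x2 = 16*(-17.0) + 104.0*0.0 + 81.0*0.0 = -272.0 + 0.0 + 0.0 = -272.0


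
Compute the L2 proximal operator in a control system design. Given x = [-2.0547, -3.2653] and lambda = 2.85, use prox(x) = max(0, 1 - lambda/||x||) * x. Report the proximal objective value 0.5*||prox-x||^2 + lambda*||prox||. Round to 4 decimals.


Step 1: Compute ||x||.
||x|| = 3.858
Step 2: Compute scaling factor.
scale = max(0, 1 - 2.85/3.858) = 0.2613
Step 3: prox(x) = [-0.5368, -0.8531]
||prox(x)|| = 1.008
Step 4: Proximal objective.
0.5*||prox-x||^2 = 4.0613
lambda*||prox|| = 2.8728
Total = 6.934


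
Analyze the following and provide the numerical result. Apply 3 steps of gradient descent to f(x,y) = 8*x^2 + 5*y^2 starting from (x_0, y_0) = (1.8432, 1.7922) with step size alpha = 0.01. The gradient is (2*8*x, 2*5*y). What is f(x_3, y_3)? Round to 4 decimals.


Gradient descent on f(x,y) = 8*x^2 + 5*y^2.
Starting point: (1.8432, 1.7922), alpha = 0.01
Step 1: grad_x = 2*8*1.8432 = 29.4912, grad_y = 2*5*1.7922 = 17.922
  x_1 = 1.8432 - 0.01*29.4912 = 1.5483
  y_1 = 1.7922 - 0.01*17.922 = 1.613
Step 2: grad_x = 2*8*1.5483 = 24.7726, grad_y = 2*5*1.613 = 16.1298
  x_2 = 1.5483 - 0.01*24.7726 = 1.3006
  y_2 = 1.613 - 0.01*16.1298 = 1.4517
Step 3: grad_x = 2*8*1.3006 = 20.809, grad_y = 2*5*1.4517 = 14.5168
  x_3 = 1.3006 - 0.01*20.809 = 1.0925
  y_3 = 1.4517 - 0.01*14.5168 = 1.3065
f(1.0925, 1.3065) = 8*1.0925^2 + 5*1.3065^2 = 18.0829


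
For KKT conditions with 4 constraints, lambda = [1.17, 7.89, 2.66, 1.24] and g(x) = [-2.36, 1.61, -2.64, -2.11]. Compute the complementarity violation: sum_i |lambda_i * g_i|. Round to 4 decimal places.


KKT complementary slackness check:
lambda_1 * g_1 = 1.17 * -2.36 = -2.7612
lambda_2 * g_2 = 7.89 * 1.61 = 12.7029
lambda_3 * g_3 = 2.66 * -2.64 = -7.0224
lambda_4 * g_4 = 1.24 * -2.11 = -2.6164
Total violation = 2.7612 + 12.7029 + 7.0224 + 2.6164 = 25.1029


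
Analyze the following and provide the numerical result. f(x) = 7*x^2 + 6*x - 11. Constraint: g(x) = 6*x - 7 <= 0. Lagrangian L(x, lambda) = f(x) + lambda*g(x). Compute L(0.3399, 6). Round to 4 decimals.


Step 1: Evaluate f(x).
f(0.3399) = 7*0.3399^2 + 6*0.3399 - 11 = -8.1519
Step 2: Evaluate g(x).
g(0.3399) = 6*0.3399 - 7 = -4.9606
Step 3: Compute Lagrangian.
L = -8.1519 + 6*-4.9606 = -37.9155


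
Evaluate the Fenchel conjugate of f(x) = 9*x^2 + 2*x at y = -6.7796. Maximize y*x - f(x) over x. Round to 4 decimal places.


f*(y) = sup_x {y*x - a*x^2 - b*x} = sup_x {(y-b)*x - a*x^2}
FOC: (y - b) - 2a*x = 0 => x* = (y - b)/(2a)
x* = (-6.7796 - 2)/(2*9) = -0.4878
f*(-6.7796) = (y-b)^2/(4a) = (-6.7796 - 2)^2/(4*9)
= 77.0814/36 = 2.1411


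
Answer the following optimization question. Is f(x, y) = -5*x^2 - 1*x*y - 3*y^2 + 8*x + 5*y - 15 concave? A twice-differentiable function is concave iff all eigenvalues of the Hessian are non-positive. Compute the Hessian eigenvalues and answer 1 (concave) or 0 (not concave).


The Hessian of f(x,y) = -5*x^2 - 1*x*y - 3*y^2 + 8*x + 5*y - 15 is:
H = [[-10, -1], [-1, -6]]
Trace = -10 - 6 = -16
Determinant = -10*-6 - (-1)^2 = 59
Discriminant = (-16)^2 - 4*59 = 20.0
Eigenvalues: lambda_1 = -10.2361, lambda_2 = -5.7639
The function is concave.

1


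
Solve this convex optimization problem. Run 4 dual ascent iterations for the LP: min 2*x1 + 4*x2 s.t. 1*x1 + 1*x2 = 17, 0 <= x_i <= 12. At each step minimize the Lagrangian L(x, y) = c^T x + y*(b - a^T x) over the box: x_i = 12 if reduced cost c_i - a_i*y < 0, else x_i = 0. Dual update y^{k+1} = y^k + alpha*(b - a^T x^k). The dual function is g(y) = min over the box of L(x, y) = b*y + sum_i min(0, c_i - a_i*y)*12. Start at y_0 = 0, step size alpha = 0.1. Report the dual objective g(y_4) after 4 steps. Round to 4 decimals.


Dual ascent for LP: min 2*x1 + 4*x2, 1*x1 + 1*x2 = 17, 0 <= x_i <= 12
Step 1: y^k = 0.0, reduced costs: (2.0, 4.0)
  x^k = (0.0, 0.0), subgradient = b - a^T x = 17.0
  y^{k+1} = 0.0 + 0.1*17.0 = 1.7
Step 2: y^k = 1.7, reduced costs: (0.3, 2.3)
  x^k = (0.0, 0.0), subgradient = b - a^T x = 17.0
  y^{k+1} = 1.7 + 0.1*17.0 = 3.4
Step 3: y^k = 3.4, reduced costs: (-1.4, 0.6)
  x^k = (12.0, 0.0), subgradient = b - a^T x = 5.0
  y^{k+1} = 3.4 + 0.1*5.0 = 3.9
Step 4: y^k = 3.9, reduced costs: (-1.9, 0.1)
  x^k = (12.0, 0.0), subgradient = b - a^T x = 5.0
  y^{k+1} = 3.9 + 0.1*5.0 = 4.4
Dual objective at y_4 = 4.4: reduced costs (-2.4, -0.4), box minimizer x = (12.0, 12.0)
g(y_4) = b*y + (c1 - a1*y)*x1 + (c2 - a2*y)*x2 = 17*4.4 + (-2.4)*12.0 + (-0.4)*12.0 = 74.8 - 28.8 - 4.8 = 41.2


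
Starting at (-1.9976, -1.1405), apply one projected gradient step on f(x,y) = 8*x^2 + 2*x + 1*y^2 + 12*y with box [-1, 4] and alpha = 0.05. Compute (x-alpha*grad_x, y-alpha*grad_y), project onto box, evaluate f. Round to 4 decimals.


Step 1: Compute gradient at (-1.9976, -1.1405).
grad_x = 2*8*-1.9976 + 2 = -29.9616
grad_y = 2*1*-1.1405 + 12 = 9.719
Step 2: Gradient step.
x_raw = -1.9976 - 0.05*-29.9616 = -0.4995
y_raw = -1.1405 - 0.05*9.719 = -1.6265
Step 3: Project onto [-1, 4].
x_proj = clip(-0.4995) = -0.4995
y_proj = clip(-1.6265) = -1.0
Step 4: Evaluate f.
f(-0.4995, -1.0) = -10.0029


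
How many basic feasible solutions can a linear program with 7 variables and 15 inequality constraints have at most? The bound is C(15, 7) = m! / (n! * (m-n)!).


Each vertex corresponds to some choice of n active constraints out of m, so the number of vertices is at most C(m, n) = m! / (n!(m-n)!).
m = 15, n = 7
Numerator: 15 * 14 * 13 * 12 * 11 * 10 * 9
Denominator: 7! = 5040
C(15, 7) = 6435


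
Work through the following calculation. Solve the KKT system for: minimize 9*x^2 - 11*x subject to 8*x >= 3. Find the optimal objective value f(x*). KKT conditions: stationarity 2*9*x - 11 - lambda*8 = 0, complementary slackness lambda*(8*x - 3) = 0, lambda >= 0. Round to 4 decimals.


Step 1: Try lambda = 0 (constraint inactive).
Stationarity: 2*9*x - 11 = 0
x* = 11/(2*9) = 11/18 = 0.6111 (rounded; the exact value 11/18 is used below)
Check constraint: 8*0.6111 = 4.8888 >= 3 -- satisfied.
Step 2: Compute optimal value.
f(x*) = 9*(11/18)^2 - 11*(11/18) = -3.3611


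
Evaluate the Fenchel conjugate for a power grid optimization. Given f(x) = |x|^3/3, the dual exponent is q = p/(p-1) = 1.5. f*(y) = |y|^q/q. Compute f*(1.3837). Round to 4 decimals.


The conjugate exponent q satisfies 1/p + 1/q = 1.
p = 3, so q = 3/(3 - 1) = 1.5
|y|^q = 1.3837^1.5 = 1.6277
f*(1.3837) = 1.6277 / 1.5 = 1.0851


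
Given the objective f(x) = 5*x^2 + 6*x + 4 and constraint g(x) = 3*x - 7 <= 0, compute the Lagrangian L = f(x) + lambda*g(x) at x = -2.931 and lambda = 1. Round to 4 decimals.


Step 1: Evaluate f(x).
f(-2.931) = 5*(-2.931)^2 + 6*(-2.931) + 4 = 29.3678
Step 2: Evaluate g(x).
g(-2.931) = 3*-2.931 - 7 = -15.793
Step 3: Compute Lagrangian.
L = 29.3678 + 1*-15.793 = 13.5748


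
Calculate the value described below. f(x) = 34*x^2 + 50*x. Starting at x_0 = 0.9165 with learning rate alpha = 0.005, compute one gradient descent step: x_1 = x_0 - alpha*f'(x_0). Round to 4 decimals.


We compute the gradient at x_0 and apply the update.
f'(x) = 68*x + 50
f'(0.9165) = 68*0.9165 + 50 = 112.322
x_1 = 0.9165 - 0.005*112.322 = 0.3549


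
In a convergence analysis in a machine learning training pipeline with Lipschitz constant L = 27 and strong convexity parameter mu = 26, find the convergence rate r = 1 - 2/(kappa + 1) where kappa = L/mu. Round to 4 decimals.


Step 1: Compute the condition number.
kappa = L/mu = 27/26 = 1.0385
Step 2: Compute the convergence rate.
r = 1 - 2/(kappa + 1) = 1 - 2*mu/(L + mu) = (L - mu)/(L + mu) = 1/53 = 0.0189


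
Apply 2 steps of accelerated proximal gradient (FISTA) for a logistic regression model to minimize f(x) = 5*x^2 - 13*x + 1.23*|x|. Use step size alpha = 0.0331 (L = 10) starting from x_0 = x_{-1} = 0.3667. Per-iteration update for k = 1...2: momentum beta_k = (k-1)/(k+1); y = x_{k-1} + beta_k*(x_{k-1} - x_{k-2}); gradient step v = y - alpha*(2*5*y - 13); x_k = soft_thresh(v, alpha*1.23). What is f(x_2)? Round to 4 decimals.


FISTA on f(x) = 5*x^2 - 13*x + 1.23*|x|
L = 10, alpha = 0.0331
Iteration 1: beta = 0.0, y = 0.3667 + 0.0*(0.3667 - 0.3667) = 0.3667
  grad(y) = -9.333, v = y - alpha*grad = 0.6756
  prox(v) = soft_thresh(0.6756, 0.0407) = 0.6349
Iteration 2: beta = 0.3333, y = 0.6349 + 0.3333*(0.6349 - 0.3667) = 0.7243
  grad(y) = -5.7569, v = y - alpha*grad = 0.9149
  prox(v) = soft_thresh(0.9149, 0.0407) = 0.8742
f(x_2) = 5*0.8742^2 - 13*0.8742 + 1.23*|0.8742| = -6.4681


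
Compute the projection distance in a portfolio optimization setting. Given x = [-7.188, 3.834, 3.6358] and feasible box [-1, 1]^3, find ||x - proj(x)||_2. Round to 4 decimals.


Project each component onto [-1, 1].
clip(-7.188) = -1.0, clip(3.834) = 1.0, clip(3.6358) = 1.0
Projection = [-1.0, 1.0, 1.0]
Squared diffs: [38.2913, 8.0316, 6.9474]
Distance = sqrt(53.2703) = 7.2987


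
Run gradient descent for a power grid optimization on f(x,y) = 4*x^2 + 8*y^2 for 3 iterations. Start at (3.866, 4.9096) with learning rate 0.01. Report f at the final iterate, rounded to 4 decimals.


Gradient descent on f(x,y) = 4*x^2 + 8*y^2.
Starting point: (3.866, 4.9096), alpha = 0.01
Step 1: grad_x = 2*4*3.866 = 30.928, grad_y = 2*8*4.9096 = 78.5536
  x_1 = 3.866 - 0.01*30.928 = 3.5567
  y_1 = 4.9096 - 0.01*78.5536 = 4.1241
Step 2: grad_x = 2*4*3.5567 = 28.4538, grad_y = 2*8*4.1241 = 65.985
  x_2 = 3.5567 - 0.01*28.4538 = 3.2722
  y_2 = 4.1241 - 0.01*65.985 = 3.4642
Step 3: grad_x = 2*4*3.2722 = 26.1775, grad_y = 2*8*3.4642 = 55.4274
  x_3 = 3.2722 - 0.01*26.1775 = 3.0104
  y_3 = 3.4642 - 0.01*55.4274 = 2.9099
f(3.0104, 2.9099) = 4*3.0104^2 + 8*2.9099^2 = 103.9922


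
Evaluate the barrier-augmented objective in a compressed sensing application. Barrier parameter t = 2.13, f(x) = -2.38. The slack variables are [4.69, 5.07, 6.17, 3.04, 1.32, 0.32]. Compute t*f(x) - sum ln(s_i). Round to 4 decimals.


Step 1: Compute log-barrier.
ln values: [1.5454, 1.6233, 1.8197, 1.1119, 0.2776, -1.1394]
phi = -(1.5454 + 1.6233 + 1.8197 + 1.1119 + 0.2776 - 1.1394) = -5.2385
Step 2: Compute augmented objective.
t*f(x) = 2.13*-2.38 = -5.0694
Total = -5.0694 - 5.2385 = -10.3079


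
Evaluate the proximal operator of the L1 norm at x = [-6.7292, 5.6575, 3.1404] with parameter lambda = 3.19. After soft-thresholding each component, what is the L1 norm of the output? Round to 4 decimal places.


Soft-thresholding with lambda = 3.19:
prox(-6.7292) = sign(-6.7292)*max(|-6.7292| - 3.19, 0) = -3.5392
prox(5.6575) = sign(5.6575)*max(|5.6575| - 3.19, 0) = 2.4675
prox(3.1404) = sign(3.1404)*max(|3.1404| - 3.19, 0) = 0.0
prox(x) = [-3.5392, 2.4675, 0.0]
||prox(x)||_1 = 3.5392 + 2.4675 + 0.0 = 6.0067


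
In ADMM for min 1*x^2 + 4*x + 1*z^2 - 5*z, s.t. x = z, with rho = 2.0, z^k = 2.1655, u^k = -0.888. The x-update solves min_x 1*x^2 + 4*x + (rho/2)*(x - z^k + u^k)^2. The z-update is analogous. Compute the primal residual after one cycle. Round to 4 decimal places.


ADMM iteration with rho = 2.0, z^k = 2.1655, u^k = -0.888
Step 1: x-update.
Minimize 1*x^2 + 4*x + (2.0/2)*(x - 2.1655 - 0.888)^2
FOC: (2*1 + 2.0)*x = -4 + 2.0*(2.1655 + 0.888)
x^{k+1} = 0.5268
Step 2: z-update.
Minimize 1*z^2 - 5*z + (2.0/2)*(0.5268 - z - 0.888)^2
FOC: (2*1 + 2.0)*z = 5 + 2.0*(0.5268 - 0.888)
z^{k+1} = 1.0694
Step 3: u-update.
u^{k+1} = -0.888 + 0.5268 - 1.0694 = -1.4306
Step 4: Primal residual = |0.5268 - 1.0694| = 0.5426


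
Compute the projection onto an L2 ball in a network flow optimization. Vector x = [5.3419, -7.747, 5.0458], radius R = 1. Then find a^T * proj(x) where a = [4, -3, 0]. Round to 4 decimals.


Step 1: Compute ||x|| (intermediates to 6 decimals).
||x|| = sqrt(5.3419^2 + (-7.747)^2 + 5.0458^2) = 10.67764
Step 2: Project.
Since ||x|| > R, scale = R/||x|| = 1/10.67764 = 0.093654, proj(x) = scale * x
proj(x) = [0.50029, -0.725538, 0.472559]
Step 3: Dot product.
a^T * proj(x) = 4*0.50029 - 3*(-0.725538) + 0*0.472559 = 4.1778


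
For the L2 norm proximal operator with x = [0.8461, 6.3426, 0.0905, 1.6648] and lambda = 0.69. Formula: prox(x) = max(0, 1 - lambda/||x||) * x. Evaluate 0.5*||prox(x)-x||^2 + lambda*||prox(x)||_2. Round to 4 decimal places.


Step 1: Compute ||x||.
||x|| = 6.6124
Step 2: Compute scaling factor.
scale = max(0, 1 - 0.69/6.6124) = 0.8957
Step 3: prox(x) = [0.7578, 5.6808, 0.0811, 1.4911]
||prox(x)|| = 5.9224
Step 4: Proximal objective.
0.5*||prox-x||^2 = 0.2381
lambda*||prox|| = 4.0865
Total = 4.3245


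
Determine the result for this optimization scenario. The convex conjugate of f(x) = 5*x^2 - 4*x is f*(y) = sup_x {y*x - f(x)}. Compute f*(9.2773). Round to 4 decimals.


f*(y) = sup_x {y*x - a*x^2 - b*x} = sup_x {(y-b)*x - a*x^2}
FOC: (y - b) - 2a*x = 0 => x* = (y - b)/(2a)
x* = (9.2773 + 4)/(2*5) = 1.3277
f*(9.2773) = (y-b)^2/(4a) = (9.2773 + 4)^2/(4*5)
= 176.2867/20 = 8.8143


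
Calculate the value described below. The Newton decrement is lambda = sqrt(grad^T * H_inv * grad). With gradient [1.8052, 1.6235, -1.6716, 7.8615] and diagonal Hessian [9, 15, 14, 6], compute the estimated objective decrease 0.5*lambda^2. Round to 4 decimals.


Step 1: H is diagonal, so H^(-1) * g = [0.2006, 0.1082, -0.1194, 1.3103].
Step 2: g^T H^(-1) g = sum_i g_i^2 / H_ii
  = (1.8052)^2/9 + (1.6235)^2/15 + (-1.6716)^2/14 + (7.8615)^2/6
  = 0.3621 + 0.1757 + 0.1996 + 10.3005 = 11.0379
Step 3: Objective decrease = 0.5 * g^T H^(-1) g = 5.519


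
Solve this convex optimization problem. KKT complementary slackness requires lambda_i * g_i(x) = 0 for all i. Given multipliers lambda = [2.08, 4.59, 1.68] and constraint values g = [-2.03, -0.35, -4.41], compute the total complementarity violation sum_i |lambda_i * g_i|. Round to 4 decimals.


KKT complementary slackness check:
lambda_1 * g_1 = 2.08 * -2.03 = -4.2224
lambda_2 * g_2 = 4.59 * -0.35 = -1.6065
lambda_3 * g_3 = 1.68 * -4.41 = -7.4088
Total violation = 4.2224 + 1.6065 + 7.4088 = 13.2377


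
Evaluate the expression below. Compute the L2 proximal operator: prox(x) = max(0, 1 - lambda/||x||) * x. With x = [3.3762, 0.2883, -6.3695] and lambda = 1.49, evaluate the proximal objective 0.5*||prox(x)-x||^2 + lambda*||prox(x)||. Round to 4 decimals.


Step 1: Compute ||x||.
||x|| = 7.2147
Step 2: Compute scaling factor.
scale = max(0, 1 - 1.49/7.2147) = 0.7935
Step 3: prox(x) = [2.6789, 0.2288, -5.0541]
||prox(x)|| = 5.7247
Step 4: Proximal objective.
0.5*||prox-x||^2 = 1.1101
lambda*||prox|| = 8.5298
Total = 9.6399


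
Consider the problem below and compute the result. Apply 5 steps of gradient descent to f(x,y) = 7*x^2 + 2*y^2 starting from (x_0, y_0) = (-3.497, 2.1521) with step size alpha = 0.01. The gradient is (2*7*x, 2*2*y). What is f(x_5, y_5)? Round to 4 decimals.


Gradient descent on f(x,y) = 7*x^2 + 2*y^2.
Starting point: (-3.497, 2.1521), alpha = 0.01
Step 1: grad_x = 2*7*-3.497 = -48.958, grad_y = 2*2*2.1521 = 8.6084
  x_1 = -3.497 - 0.01*-48.958 = -3.0074
  y_1 = 2.1521 - 0.01*8.6084 = 2.066
Step 2: grad_x = 2*7*-3.0074 = -42.1039, grad_y = 2*2*2.066 = 8.2641
  x_2 = -3.0074 - 0.01*-42.1039 = -2.5864
  y_2 = 2.066 - 0.01*8.2641 = 1.9834
Step 3: grad_x = 2*7*-2.5864 = -36.2093, grad_y = 2*2*1.9834 = 7.9335
  x_3 = -2.5864 - 0.01*-36.2093 = -2.2243
  y_3 = 1.9834 - 0.01*7.9335 = 1.904
Step 4: grad_x = 2*7*-2.2243 = -31.14, grad_y = 2*2*1.904 = 7.6162
  x_4 = -2.2243 - 0.01*-31.14 = -1.9129
  y_4 = 1.904 - 0.01*7.6162 = 1.8279
Step 5: grad_x = 2*7*-1.9129 = -26.7804, grad_y = 2*2*1.8279 = 7.3115
  x_5 = -1.9129 - 0.01*-26.7804 = -1.6451
  y_5 = 1.8279 - 0.01*7.3115 = 1.7548
f(-1.6451, 1.7548) = 7*(-1.6451)^2 + 2*1.7548^2 = 25.1025


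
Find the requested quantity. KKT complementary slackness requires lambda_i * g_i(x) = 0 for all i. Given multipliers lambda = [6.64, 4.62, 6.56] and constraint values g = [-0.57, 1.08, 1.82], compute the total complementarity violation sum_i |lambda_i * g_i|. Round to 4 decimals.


KKT complementary slackness check:
lambda_1 * g_1 = 6.64 * -0.57 = -3.7848
lambda_2 * g_2 = 4.62 * 1.08 = 4.9896
lambda_3 * g_3 = 6.56 * 1.82 = 11.9392
Total violation = 3.7848 + 4.9896 + 11.9392 = 20.7136


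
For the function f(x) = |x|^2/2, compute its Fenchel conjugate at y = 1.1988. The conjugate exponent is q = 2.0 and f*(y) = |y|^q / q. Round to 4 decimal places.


The conjugate exponent q satisfies 1/p + 1/q = 1.
p = 2, so q = 2/(2 - 1) = 2.0
|y|^q = 1.1988^2.0 = 1.4371
f*(1.1988) = 1.4371 / 2.0 = 0.7186


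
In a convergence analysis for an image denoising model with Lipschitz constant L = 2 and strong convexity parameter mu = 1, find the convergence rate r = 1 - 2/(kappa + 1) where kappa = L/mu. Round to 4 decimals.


Step 1: Compute the condition number.
kappa = L/mu = 2/1 = 2.0
Step 2: Compute the convergence rate.
r = 1 - 2/(kappa + 1) = 1 - 2*mu/(L + mu) = (L - mu)/(L + mu) = 1/3 = 0.3333


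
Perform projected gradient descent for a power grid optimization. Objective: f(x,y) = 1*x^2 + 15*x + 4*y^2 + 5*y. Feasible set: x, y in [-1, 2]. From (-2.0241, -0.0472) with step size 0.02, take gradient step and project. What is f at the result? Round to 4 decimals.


Step 1: Compute gradient at (-2.0241, -0.0472).
grad_x = 2*1*-2.0241 + 15 = 10.9518
grad_y = 2*4*-0.0472 + 5 = 4.6224
Step 2: Gradient step.
x_raw = -2.0241 - 0.02*10.9518 = -2.2431
y_raw = -0.0472 - 0.02*4.6224 = -0.1396
Step 3: Project onto [-1, 2].
x_proj = clip(-2.2431) = -1.0
y_proj = clip(-0.1396) = -0.1396
Step 4: Evaluate f.
f(-1.0, -0.1396) = -14.6202


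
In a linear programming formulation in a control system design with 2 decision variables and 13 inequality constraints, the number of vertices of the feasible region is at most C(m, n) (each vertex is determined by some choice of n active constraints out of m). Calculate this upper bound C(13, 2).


Each vertex corresponds to some choice of n active constraints out of m, so the number of vertices is at most C(m, n) = m! / (n!(m-n)!).
m = 13, n = 2
Numerator: 13 * 12
Denominator: 2! = 2
C(13, 2) = 78


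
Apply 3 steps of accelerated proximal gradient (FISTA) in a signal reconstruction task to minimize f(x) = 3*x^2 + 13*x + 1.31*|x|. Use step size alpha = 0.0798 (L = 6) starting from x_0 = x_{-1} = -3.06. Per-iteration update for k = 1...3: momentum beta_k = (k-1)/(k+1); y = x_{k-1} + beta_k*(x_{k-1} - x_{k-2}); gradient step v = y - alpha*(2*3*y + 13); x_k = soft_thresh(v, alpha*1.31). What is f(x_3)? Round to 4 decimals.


FISTA on f(x) = 3*x^2 + 13*x + 1.31*|x|
L = 6, alpha = 0.0798
Iteration 1: beta = 0.0, y = -3.06 + 0.0*(-3.06 + 3.06) = -3.06
  grad(y) = -5.36, v = y - alpha*grad = -2.6323
  prox(v) = soft_thresh(-2.6323, 0.1045) = -2.5277
Iteration 2: beta = 0.3333, y = -2.5277 + 0.3333*(-2.5277 + 3.06) = -2.3503
  grad(y) = -1.1019, v = y - alpha*grad = -2.2624
  prox(v) = soft_thresh(-2.2624, 0.1045) = -2.1578
Iteration 3: beta = 0.5, y = -2.1578 + 0.5*(-2.1578 + 2.5277) = -1.9729
  grad(y) = 1.1626, v = y - alpha*grad = -2.0657
  prox(v) = soft_thresh(-2.0657, 0.1045) = -1.9611
f(x_3) = 3*(-1.9611)^2 + 13*(-1.9611) + 1.31*|-1.9611| = -11.3875


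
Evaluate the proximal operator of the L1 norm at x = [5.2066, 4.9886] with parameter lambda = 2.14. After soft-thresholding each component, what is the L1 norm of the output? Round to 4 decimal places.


Soft-thresholding with lambda = 2.14:
prox(5.2066) = sign(5.2066)*max(|5.2066| - 2.14, 0) = 3.0666
prox(4.9886) = sign(4.9886)*max(|4.9886| - 2.14, 0) = 2.8486
prox(x) = [3.0666, 2.8486]
||prox(x)||_1 = 3.0666 + 2.8486 = 5.9152


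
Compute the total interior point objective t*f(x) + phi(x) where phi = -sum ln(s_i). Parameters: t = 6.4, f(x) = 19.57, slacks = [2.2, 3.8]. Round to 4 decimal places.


Step 1: Compute log-barrier.
ln values: [0.7885, 1.335]
phi = -(0.7885 + 1.335) = -2.1235
Step 2: Compute augmented objective.
t*f(x) = 6.4*19.57 = 125.248
Total = 125.248 - 2.1235 = 123.1245


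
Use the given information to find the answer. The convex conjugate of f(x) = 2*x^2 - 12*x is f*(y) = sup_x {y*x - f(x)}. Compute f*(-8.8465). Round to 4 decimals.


f*(y) = sup_x {y*x - a*x^2 - b*x} = sup_x {(y-b)*x - a*x^2}
FOC: (y - b) - 2a*x = 0 => x* = (y - b)/(2a)
x* = (-8.8465 + 12)/(2*2) = 0.7884
f*(-8.8465) = (y-b)^2/(4a) = (-8.8465 + 12)^2/(4*2)
= 9.9446/8 = 1.2431


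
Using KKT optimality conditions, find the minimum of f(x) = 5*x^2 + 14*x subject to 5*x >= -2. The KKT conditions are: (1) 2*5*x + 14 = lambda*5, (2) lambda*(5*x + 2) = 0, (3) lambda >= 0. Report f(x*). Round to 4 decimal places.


Step 1: Try lambda = 0 (constraint inactive).
x_unc = -14/(2*5) = -1.4
Check: 5*-1.4 = -7.0 < -2 -- violated!
Step 2: Constraint must be active: 5*x = -2
x* = -2/5 = -0.4
lambda = (2*5*(-0.4) + 14)/5 = 2.0
Step 3: Compute optimal value.
f(x*) = 5*(-0.4)^2 + 14*(-0.4) = -4.8


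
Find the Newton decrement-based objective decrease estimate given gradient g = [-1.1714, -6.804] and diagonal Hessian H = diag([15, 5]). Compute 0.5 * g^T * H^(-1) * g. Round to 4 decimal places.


Step 1: H is diagonal, so H^(-1) * g = [-0.0781, -1.3608].
Step 2: g^T H^(-1) g = sum_i g_i^2 / H_ii
  = (-1.1714)^2/15 + (-6.804)^2/5
  = 0.0915 + 9.2589 = 9.3504
Step 3: Objective decrease = 0.5 * g^T H^(-1) g = 4.6752


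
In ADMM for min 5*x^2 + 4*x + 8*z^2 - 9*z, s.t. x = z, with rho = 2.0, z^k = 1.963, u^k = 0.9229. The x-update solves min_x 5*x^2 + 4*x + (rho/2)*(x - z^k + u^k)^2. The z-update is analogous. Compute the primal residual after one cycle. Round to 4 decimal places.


ADMM iteration with rho = 2.0, z^k = 1.963, u^k = 0.9229
Step 1: x-update.
Minimize 5*x^2 + 4*x + (2.0/2)*(x - 1.963 + 0.9229)^2
FOC: (2*5 + 2.0)*x = -4 + 2.0*(1.963 - 0.9229)
x^{k+1} = -0.16
Step 2: z-update.
Minimize 8*z^2 - 9*z + (2.0/2)*(-0.16 - z + 0.9229)^2
FOC: (2*8 + 2.0)*z = 9 + 2.0*(-0.16 + 0.9229)
z^{k+1} = 0.5848
Step 3: u-update.
u^{k+1} = 0.9229 - 0.16 - 0.5848 = 0.1781
Step 4: Primal residual = |-0.16 - 0.5848| = 0.7448


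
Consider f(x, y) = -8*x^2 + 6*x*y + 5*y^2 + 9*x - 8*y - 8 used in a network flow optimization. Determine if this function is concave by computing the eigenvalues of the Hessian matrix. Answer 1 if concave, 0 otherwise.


The Hessian of f(x,y) = -8*x^2 + 6*x*y + 5*y^2 + 9*x - 8*y - 8 is:
H = [[-16, 6], [6, 10]]
Trace = -16 + 10 = -6
Determinant = -16*10 - (6)^2 = -196
Discriminant = (-6)^2 - 4*-196 = 820.0
Eigenvalues: lambda_1 = -17.3178, lambda_2 = 11.3178
The function is not concave.

0


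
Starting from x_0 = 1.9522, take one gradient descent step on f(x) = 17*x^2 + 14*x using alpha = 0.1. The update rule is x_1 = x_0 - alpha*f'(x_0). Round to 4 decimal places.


We compute the gradient at x_0 and apply the update.
f'(x) = 34*x + 14
f'(1.9522) = 34*1.9522 + 14 = 80.3748
x_1 = 1.9522 - 0.1*80.3748 = -6.0853


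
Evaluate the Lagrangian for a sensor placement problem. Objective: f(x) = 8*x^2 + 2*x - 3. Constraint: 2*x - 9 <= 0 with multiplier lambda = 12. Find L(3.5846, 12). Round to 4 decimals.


Step 1: Evaluate f(x).
f(3.5846) = 8*3.5846^2 + 2*3.5846 - 3 = 106.9641
Step 2: Evaluate g(x).
g(3.5846) = 2*3.5846 - 9 = -1.8308
Step 3: Compute Lagrangian.
L = 106.9641 + 12*-1.8308 = 84.9945


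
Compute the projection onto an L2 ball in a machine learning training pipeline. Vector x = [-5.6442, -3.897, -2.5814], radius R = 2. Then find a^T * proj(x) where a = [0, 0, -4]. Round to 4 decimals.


Step 1: Compute ||x|| (intermediates to 6 decimals).
||x|| = sqrt((-5.6442)^2 + (-3.897)^2 + (-2.5814)^2) = 7.328522
Step 2: Project.
Since ||x|| > R, scale = R/||x|| = 2/7.328522 = 0.272906, proj(x) = scale * x
proj(x) = [-1.540336, -1.063515, -0.70448]
Step 3: Dot product.
a^T * proj(x) = 0*(-1.540336) + 0*(-1.063515) - 4*(-0.70448) = 2.8179


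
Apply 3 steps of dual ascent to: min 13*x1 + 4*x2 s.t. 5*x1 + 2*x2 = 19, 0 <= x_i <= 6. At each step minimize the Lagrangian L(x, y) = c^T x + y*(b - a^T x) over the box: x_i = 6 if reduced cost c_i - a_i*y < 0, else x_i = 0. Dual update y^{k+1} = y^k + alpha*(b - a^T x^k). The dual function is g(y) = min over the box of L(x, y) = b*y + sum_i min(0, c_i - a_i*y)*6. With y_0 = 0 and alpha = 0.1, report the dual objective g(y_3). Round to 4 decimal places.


Dual ascent for LP: min 13*x1 + 4*x2, 5*x1 + 2*x2 = 19, 0 <= x_i <= 6
Step 1: y^k = 0.0, reduced costs: (13.0, 4.0)
  x^k = (0.0, 0.0), subgradient = b - a^T x = 19.0
  y^{k+1} = 0.0 + 0.1*19.0 = 1.9
Step 2: y^k = 1.9, reduced costs: (3.5, 0.2)
  x^k = (0.0, 0.0), subgradient = b - a^T x = 19.0
  y^{k+1} = 1.9 + 0.1*19.0 = 3.8
Step 3: y^k = 3.8, reduced costs: (-6.0, -3.6)
  x^k = (6.0, 6.0), subgradient = b - a^T x = -23.0
  y^{k+1} = 3.8 + 0.1*-23.0 = 1.5
Dual objective at y_3 = 1.5: reduced costs (5.5, 1.0), box minimizer x = (0.0, 0.0)
g(y_3) = b*y + (c1 - a1*y)*x1 + (c2 - a2*y)*x2 = 19*1.5 + 5.5*0.0 + 1.0*0.0 = 28.5 + 0.0 + 0.0 = 28.5


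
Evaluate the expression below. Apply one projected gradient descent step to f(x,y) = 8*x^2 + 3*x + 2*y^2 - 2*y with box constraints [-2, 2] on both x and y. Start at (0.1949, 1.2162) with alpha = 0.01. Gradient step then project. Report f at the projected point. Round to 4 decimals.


Step 1: Compute gradient at (0.1949, 1.2162).
grad_x = 2*8*0.1949 + 3 = 6.1184
grad_y = 2*2*1.2162 - 2 = 2.8648
Step 2: Gradient step.
x_raw = 0.1949 - 0.01*6.1184 = 0.1337
y_raw = 1.2162 - 0.01*2.8648 = 1.1876
Step 3: Project onto [-2, 2].
x_proj = clip(0.1337) = 0.1337
y_proj = clip(1.1876) = 1.1876
Step 4: Evaluate f.
f(0.1337, 1.1876) = 0.9896


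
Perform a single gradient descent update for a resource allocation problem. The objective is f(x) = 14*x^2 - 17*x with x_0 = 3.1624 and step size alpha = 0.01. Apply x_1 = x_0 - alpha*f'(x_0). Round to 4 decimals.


We compute the gradient at x_0 and apply the update.
f'(x) = 28*x - 17
f'(3.1624) = 28*3.1624 - 17 = 71.5472
x_1 = 3.1624 - 0.01*71.5472 = 2.4469


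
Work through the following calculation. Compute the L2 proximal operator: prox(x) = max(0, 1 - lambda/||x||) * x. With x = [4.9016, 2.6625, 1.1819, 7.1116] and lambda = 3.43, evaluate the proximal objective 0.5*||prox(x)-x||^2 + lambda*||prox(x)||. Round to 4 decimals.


Step 1: Compute ||x||.
||x|| = 9.1152
Step 2: Compute scaling factor.
scale = max(0, 1 - 3.43/9.1152) = 0.6237
Step 3: prox(x) = [3.0571, 1.6606, 0.7372, 4.4355]
||prox(x)|| = 5.6852
Step 4: Proximal objective.
0.5*||prox-x||^2 = 5.8825
lambda*||prox|| = 19.5002
Total = 25.3826


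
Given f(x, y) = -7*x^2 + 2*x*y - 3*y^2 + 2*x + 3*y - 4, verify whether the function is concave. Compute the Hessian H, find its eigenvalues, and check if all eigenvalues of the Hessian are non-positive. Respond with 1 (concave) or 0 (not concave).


The Hessian of f(x,y) = -7*x^2 + 2*x*y - 3*y^2 + 2*x + 3*y - 4 is:
H = [[-14, 2], [2, -6]]
Trace = -14 - 6 = -20
Determinant = -14*-6 - (2)^2 = 80
Discriminant = (-20)^2 - 4*80 = 80.0
Eigenvalues: lambda_1 = -14.4721, lambda_2 = -5.5279
The function is concave.

1


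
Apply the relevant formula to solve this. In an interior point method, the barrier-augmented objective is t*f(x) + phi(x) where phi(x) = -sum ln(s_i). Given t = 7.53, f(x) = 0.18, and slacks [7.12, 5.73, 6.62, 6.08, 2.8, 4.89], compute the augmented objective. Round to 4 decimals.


Step 1: Compute log-barrier.
ln values: [1.9629, 1.7457, 1.8901, 1.805, 1.0296, 1.5872]
phi = -(1.9629 + 1.7457 + 1.8901 + 1.805 + 1.0296 + 1.5872) = -10.0205
Step 2: Compute augmented objective.
t*f(x) = 7.53*0.18 = 1.3554
Total = 1.3554 - 10.0205 = -8.6651


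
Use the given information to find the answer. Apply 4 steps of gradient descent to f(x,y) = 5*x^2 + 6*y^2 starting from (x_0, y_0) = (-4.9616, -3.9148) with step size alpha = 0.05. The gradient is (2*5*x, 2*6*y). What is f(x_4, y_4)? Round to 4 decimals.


Gradient descent on f(x,y) = 5*x^2 + 6*y^2.
Starting point: (-4.9616, -3.9148), alpha = 0.05
Step 1: grad_x = 2*5*-4.9616 = -49.616, grad_y = 2*6*-3.9148 = -46.9776
  x_1 = -4.9616 - 0.05*-49.616 = -2.4808
  y_1 = -3.9148 - 0.05*-46.9776 = -1.5659
Step 2: grad_x = 2*5*-2.4808 = -24.808, grad_y = 2*6*-1.5659 = -18.791
  x_2 = -2.4808 - 0.05*-24.808 = -1.2404
  y_2 = -1.5659 - 0.05*-18.791 = -0.6264
Step 3: grad_x = 2*5*-1.2404 = -12.404, grad_y = 2*6*-0.6264 = -7.5164
  x_3 = -1.2404 - 0.05*-12.404 = -0.6202
  y_3 = -0.6264 - 0.05*-7.5164 = -0.2505
Step 4: grad_x = 2*5*-0.6202 = -6.202, grad_y = 2*6*-0.2505 = -3.0066
  x_4 = -0.6202 - 0.05*-6.202 = -0.3101
  y_4 = -0.2505 - 0.05*-3.0066 = -0.1002
f(-0.3101, -0.1002) = 5*(-0.3101)^2 + 6*(-0.1002)^2 = 0.5411


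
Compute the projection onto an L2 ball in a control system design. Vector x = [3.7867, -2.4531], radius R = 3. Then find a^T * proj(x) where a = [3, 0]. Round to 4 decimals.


Step 1: Compute ||x|| (intermediates to 6 decimals).
||x|| = sqrt(3.7867^2 + (-2.4531)^2) = 4.511851
Step 2: Project.
Since ||x|| > R, scale = R/||x|| = 3/4.511851 = 0.664916, proj(x) = scale * x
proj(x) = [2.517837, -1.631105]
Step 3: Dot product.
a^T * proj(x) = 3*2.517837 + 0*(-1.631105) = 7.5535


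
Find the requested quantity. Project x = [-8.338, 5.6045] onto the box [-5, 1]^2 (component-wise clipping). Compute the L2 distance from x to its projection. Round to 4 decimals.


Project each component onto [-5, 1].
clip(-8.338) = -5.0, clip(5.6045) = 1.0
Projection = [-5.0, 1.0]
Squared diffs: [11.1422, 21.2014]
Distance = sqrt(32.3436) = 5.6871


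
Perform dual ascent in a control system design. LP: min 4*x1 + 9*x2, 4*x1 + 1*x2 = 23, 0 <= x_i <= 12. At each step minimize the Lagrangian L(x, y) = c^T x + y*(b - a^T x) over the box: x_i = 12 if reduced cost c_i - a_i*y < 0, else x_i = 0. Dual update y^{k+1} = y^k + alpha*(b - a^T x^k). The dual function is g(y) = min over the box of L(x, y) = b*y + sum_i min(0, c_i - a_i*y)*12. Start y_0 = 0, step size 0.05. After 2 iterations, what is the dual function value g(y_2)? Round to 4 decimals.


Dual ascent for LP: min 4*x1 + 9*x2, 4*x1 + 1*x2 = 23, 0 <= x_i <= 12
Step 1: y^k = 0.0, reduced costs: (4.0, 9.0)
  x^k = (0.0, 0.0), subgradient = b - a^T x = 23.0
  y^{k+1} = 0.0 + 0.05*23.0 = 1.15
Step 2: y^k = 1.15, reduced costs: (-0.6, 7.85)
  x^k = (12.0, 0.0), subgradient = b - a^T x = -25.0
  y^{k+1} = 1.15 + 0.05*-25.0 = -0.1
Dual objective at y_2 = -0.1: reduced costs (4.4, 9.1), box minimizer x = (0.0, 0.0)
g(y_2) = b*y + (c1 - a1*y)*x1 + (c2 - a2*y)*x2 = 23*(-0.1) + 4.4*0.0 + 9.1*0.0 = -2.3 + 0.0 + 0.0 = -2.3


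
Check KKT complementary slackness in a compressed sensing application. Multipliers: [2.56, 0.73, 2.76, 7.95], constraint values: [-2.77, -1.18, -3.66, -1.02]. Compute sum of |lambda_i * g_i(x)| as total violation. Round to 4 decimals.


KKT complementary slackness check:
lambda_1 * g_1 = 2.56 * -2.77 = -7.0912
lambda_2 * g_2 = 0.73 * -1.18 = -0.8614
lambda_3 * g_3 = 2.76 * -3.66 = -10.1016
lambda_4 * g_4 = 7.95 * -1.02 = -8.109
Total violation = 7.0912 + 0.8614 + 10.1016 + 8.109 = 26.1632


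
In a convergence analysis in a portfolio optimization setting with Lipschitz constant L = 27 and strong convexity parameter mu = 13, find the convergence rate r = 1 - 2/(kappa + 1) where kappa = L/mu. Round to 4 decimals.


Step 1: Compute the condition number.
kappa = L/mu = 27/13 = 2.0769
Step 2: Compute the convergence rate.
r = 1 - 2/(kappa + 1) = 1 - 2*mu/(L + mu) = (L - mu)/(L + mu) = 14/40 = 0.35


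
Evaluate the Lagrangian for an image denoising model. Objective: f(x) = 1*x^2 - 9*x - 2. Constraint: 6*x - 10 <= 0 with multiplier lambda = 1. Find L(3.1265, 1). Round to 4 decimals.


Step 1: Evaluate f(x).
f(3.1265) = 1*3.1265^2 - 9*3.1265 - 2 = -20.3635
Step 2: Evaluate g(x).
g(3.1265) = 6*3.1265 - 10 = 8.759
Step 3: Compute Lagrangian.
L = -20.3635 + 1*8.759 = -11.6045


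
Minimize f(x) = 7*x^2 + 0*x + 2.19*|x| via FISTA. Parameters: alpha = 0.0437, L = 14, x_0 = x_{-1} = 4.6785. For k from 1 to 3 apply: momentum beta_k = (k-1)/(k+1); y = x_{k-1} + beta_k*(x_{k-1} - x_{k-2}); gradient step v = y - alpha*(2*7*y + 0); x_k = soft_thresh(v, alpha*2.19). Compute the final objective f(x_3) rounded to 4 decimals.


FISTA on f(x) = 7*x^2 + 0*x + 2.19*|x|
L = 14, alpha = 0.0437
Iteration 1: beta = 0.0, y = 4.6785 + 0.0*(4.6785 - 4.6785) = 4.6785
  grad(y) = 65.499, v = y - alpha*grad = 1.8162
  prox(v) = soft_thresh(1.8162, 0.0957) = 1.7205
Iteration 2: beta = 0.3333, y = 1.7205 + 0.3333*(1.7205 - 4.6785) = 0.7345
  grad(y) = 10.2828, v = y - alpha*grad = 0.2851
  prox(v) = soft_thresh(0.2851, 0.0957) = 0.1894
Iteration 3: beta = 0.5, y = 0.1894 + 0.5*(0.1894 - 1.7205) = -0.5761
  grad(y) = -8.0655, v = y - alpha*grad = -0.2236
  prox(v) = soft_thresh(-0.2236, 0.0957) = -0.1279
f(x_3) = 7*(-0.1279)^2 + 0*(-0.1279) + 2.19*|-0.1279| = 0.3948


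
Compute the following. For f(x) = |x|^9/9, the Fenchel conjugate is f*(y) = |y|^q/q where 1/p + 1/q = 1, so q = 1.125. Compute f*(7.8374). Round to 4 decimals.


The conjugate exponent q satisfies 1/p + 1/q = 1.
p = 9, so q = 9/(9 - 1) = 1.125
|y|^q = 7.8374^1.125 = 10.1378
f*(7.8374) = 10.1378 / 1.125 = 9.0114


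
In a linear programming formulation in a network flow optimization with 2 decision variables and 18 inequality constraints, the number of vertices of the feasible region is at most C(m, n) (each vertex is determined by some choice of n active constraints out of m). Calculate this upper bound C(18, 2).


Each vertex corresponds to some choice of n active constraints out of m, so the number of vertices is at most C(m, n) = m! / (n!(m-n)!).
m = 18, n = 2
Numerator: 18 * 17
Denominator: 2! = 2
C(18, 2) = 153


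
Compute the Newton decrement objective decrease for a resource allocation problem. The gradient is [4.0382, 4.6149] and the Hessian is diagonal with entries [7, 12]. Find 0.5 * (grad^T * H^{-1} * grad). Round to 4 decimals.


Step 1: H is diagonal, so H^(-1) * g = [0.5769, 0.3846].
Step 2: g^T H^(-1) g = sum_i g_i^2 / H_ii
  = (4.0382)^2/7 + (4.6149)^2/12
  = 2.3296 + 1.7748 = 4.1044
Step 3: Objective decrease = 0.5 * g^T H^(-1) g = 2.0522


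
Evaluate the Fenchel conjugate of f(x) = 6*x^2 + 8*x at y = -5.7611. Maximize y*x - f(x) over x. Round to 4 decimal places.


f*(y) = sup_x {y*x - a*x^2 - b*x} = sup_x {(y-b)*x - a*x^2}
FOC: (y - b) - 2a*x = 0 => x* = (y - b)/(2a)
x* = (-5.7611 - 8)/(2*6) = -1.1468
f*(-5.7611) = (y-b)^2/(4a) = (-5.7611 - 8)^2/(4*6)
= 189.3679/24 = 7.8903
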